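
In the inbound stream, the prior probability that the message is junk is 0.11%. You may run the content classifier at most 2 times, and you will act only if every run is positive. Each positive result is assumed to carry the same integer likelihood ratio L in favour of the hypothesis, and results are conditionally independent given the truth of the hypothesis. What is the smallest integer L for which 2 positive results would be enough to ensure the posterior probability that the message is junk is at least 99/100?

300

Prior odds = 0.0011/0.9989 = 11/9989.
Target odds = 0.99/0.01 = 99.
Need L² ≥ 99 ÷ (11/9989) = 89901.
299² = 89401 < 89901 ≤ 90000 = 300², so L = 300.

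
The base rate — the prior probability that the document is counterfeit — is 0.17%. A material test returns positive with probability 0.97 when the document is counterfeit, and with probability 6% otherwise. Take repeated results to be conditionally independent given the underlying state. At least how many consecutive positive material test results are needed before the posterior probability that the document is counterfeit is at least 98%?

4

Prior odds: 0.0017 ÷ 0.9983 = 17/9983.
Likelihood ratio of a positive result = 0.97/0.06 = 97/6.
Target posterior odds = 0.98/0.02 = 49.
Require (97/6)ⁿ ≥ 49 ÷ (17/9983) = 489167/17.
(97/6)³ = 912673/216 falls short of 489167/17 but (97/6)⁴ = 88529281/1296 reaches it, so n = 4.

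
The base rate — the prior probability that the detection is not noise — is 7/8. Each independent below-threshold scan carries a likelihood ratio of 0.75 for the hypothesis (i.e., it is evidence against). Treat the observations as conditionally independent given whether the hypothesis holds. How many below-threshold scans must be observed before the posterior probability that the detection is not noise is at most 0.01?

Prior odds = 0.875/0.125 = 7.
Likelihood ratio per below-threshold scan = 0.75.
Target posterior odds = 0.01/0.99 = 1/99.
Need 7 × 0.75ⁿ ≤ 1/99, i.e. 0.75ⁿ ≤ 1/693.
0.75²² ≈0.00178381 is still above 1/693 but 0.75²³ ≈0.00133786 is at or below it, so n = 23.

23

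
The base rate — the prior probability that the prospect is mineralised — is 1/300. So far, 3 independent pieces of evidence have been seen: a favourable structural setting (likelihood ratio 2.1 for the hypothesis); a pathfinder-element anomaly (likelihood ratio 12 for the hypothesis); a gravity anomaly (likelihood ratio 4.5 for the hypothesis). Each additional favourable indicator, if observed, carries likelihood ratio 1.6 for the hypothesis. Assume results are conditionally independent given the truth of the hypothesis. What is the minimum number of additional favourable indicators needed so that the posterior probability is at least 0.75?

5

Prior odds = (1/300)/(299/300) = 1/299.
Combined Bayes factor of the evidence already in hand = 2.1 × 12 × 4.5 = 113.4.
Odds after that evidence = (1/299) × 113.4 = 567/1495.
Target odds = 0.75/0.25 = 3.
Need 1.6ⁿ ≥ 3 ÷ (567/1495) = 1495/189.
1.6⁴ = 6.5536 falls short of 1495/189 but 1.6⁵ = 10.48576 reaches it, so n = 5.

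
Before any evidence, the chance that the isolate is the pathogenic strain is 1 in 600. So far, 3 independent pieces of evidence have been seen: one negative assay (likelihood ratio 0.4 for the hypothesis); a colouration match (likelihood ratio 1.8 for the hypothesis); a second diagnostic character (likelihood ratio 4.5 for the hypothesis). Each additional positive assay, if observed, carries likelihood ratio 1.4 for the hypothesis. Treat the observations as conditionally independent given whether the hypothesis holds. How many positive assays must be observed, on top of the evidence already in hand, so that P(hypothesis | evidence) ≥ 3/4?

Prior odds = (1/600)/(599/600) = 1/599.
Combined Bayes factor of the evidence already in hand = 0.4 × 1.8 × 4.5 = 3.24.
Odds after that evidence = (1/599) × 3.24 = 81/14975.
Target odds = 0.75/0.25 = 3.
Need 1.4ⁿ ≥ 3 ÷ (81/14975) = 14975/27.
1.4¹⁸ ≈426.879 falls short of 14975/27 but 1.4¹⁹ ≈597.63 reaches it, so n = 19.

19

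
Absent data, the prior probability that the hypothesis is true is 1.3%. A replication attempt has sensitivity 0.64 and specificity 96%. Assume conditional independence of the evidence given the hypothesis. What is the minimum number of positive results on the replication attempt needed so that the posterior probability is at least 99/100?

4

Prior odds = 0.013/0.987 = 13/987.
False-positive rate = 1 − 0.96 = 0.04; likelihood ratio of a positive = 0.64/0.04 = 16.
Target odds: 0.99 ÷ 0.01 = 99.
Need (13/987) × 16ⁿ ≥ 99, i.e. 16ⁿ ≥ 97713/13.
16³ = 4096 falls short of 97713/13 but 16⁴ = 65536 reaches it, so n = 4.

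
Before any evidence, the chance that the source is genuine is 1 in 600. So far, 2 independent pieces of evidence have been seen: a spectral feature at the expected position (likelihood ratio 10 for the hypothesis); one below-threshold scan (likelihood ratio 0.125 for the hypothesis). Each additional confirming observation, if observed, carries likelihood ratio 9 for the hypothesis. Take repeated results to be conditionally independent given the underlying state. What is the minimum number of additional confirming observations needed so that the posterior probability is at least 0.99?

5

Prior odds = (1/600)/(599/600) = 1/599.
Combined Bayes factor of the evidence already in hand = 10 × 0.125 = 1.25.
Odds after that evidence = (1/599) × 1.25 = 5/2396.
Target odds = 0.99/0.01 = 99.
Need 9ⁿ ≥ 99 ÷ (5/2396) = 47440.8.
9⁴ = 6561 falls short of 47440.8 but 9⁵ = 59049 reaches it, so n = 5.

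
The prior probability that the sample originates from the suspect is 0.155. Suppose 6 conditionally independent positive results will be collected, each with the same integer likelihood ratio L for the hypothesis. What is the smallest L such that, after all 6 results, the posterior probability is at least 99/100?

Prior odds = 0.155/0.845 = 31/169.
Target odds = 0.99/0.01 = 99.
Need L⁶ ≥ 99 ÷ (31/169) = 16731/31.
2⁶ = 64 < 16731/31 ≤ 729 = 3⁶, so L = 3.

3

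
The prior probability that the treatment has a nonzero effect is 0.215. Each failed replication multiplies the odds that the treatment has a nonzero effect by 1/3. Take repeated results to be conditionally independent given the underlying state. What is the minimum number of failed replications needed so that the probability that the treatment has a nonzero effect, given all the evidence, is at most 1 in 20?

2

Prior odds = 0.215/0.785 = 43/157.
Likelihood ratio per failed replication = 1/3.
Target posterior odds = 0.05/0.95 = 1/19.
Require (1/3)ⁿ ≤ 1/19 ÷ (43/157) = 157/817.
(1/3)¹ = 1/3 is still above 157/817 but (1/3)² = 1/9 is at or below it, so n = 2.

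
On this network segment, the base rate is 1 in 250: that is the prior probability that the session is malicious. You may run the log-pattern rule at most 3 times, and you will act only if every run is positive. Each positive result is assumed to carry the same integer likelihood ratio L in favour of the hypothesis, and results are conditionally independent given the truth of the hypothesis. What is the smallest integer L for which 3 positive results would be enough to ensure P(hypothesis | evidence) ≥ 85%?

Prior odds = 0.004/0.996 = 1/249.
Target odds = 0.85/0.15 = 17/3.
Need L³ ≥ 17/3 ÷ (1/249) = 1411.
11³ = 1331 < 1411 ≤ 1728 = 12³, so L = 12.

12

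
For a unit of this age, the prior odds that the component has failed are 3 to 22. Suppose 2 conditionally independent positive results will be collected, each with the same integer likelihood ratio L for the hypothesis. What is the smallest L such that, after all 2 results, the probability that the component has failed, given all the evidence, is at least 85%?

Prior odds = 3/22.
Target odds = 0.85/0.15 = 17/3.
Need L² ≥ 17/3 ÷ (3/22) = 374/9.
6² = 36 < 374/9 ≤ 49 = 7², so L = 7.

7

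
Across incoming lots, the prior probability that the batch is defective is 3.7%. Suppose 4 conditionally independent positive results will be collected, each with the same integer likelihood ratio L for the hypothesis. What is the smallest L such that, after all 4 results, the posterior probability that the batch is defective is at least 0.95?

5

Prior odds = 0.037/0.963 = 37/963.
Target odds = 0.95/0.05 = 19.
Need L⁴ ≥ 19 ÷ (37/963) = 18297/37.
4⁴ = 256 < 18297/37 ≤ 625 = 5⁴, so L = 5.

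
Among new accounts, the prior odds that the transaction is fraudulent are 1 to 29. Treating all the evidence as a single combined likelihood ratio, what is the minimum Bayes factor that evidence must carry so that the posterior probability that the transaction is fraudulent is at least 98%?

Prior odds = 1/29.
Target odds = 0.98/0.02 = 49.
Required Bayes factor = 49 ÷ (1/29) = 1421.

1421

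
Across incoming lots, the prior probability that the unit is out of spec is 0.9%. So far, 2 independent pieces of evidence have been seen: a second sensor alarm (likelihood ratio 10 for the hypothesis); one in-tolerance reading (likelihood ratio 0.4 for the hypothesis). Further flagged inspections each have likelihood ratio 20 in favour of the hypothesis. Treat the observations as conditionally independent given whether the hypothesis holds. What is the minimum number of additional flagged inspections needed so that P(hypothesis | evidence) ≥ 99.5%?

3

Prior odds = 0.009/0.991 = 9/991.
Combined Bayes factor of the evidence already in hand = 10 × 0.4 = 4.
Odds after that evidence = (9/991) × 4 = 36/991.
Target odds = 0.995/0.005 = 199.
Need 20ⁿ ≥ 199 ÷ (36/991) = 197209/36.
20² = 400 falls short of 197209/36 but 20³ = 8000 reaches it, so n = 3.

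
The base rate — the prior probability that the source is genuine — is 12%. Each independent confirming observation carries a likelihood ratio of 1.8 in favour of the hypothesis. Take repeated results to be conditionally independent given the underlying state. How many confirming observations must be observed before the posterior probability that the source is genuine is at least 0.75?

6

Prior odds: 0.12 ÷ 0.88 = 3/22.
Likelihood ratio per confirming observation = 1.8.
Target odds: 0.75 ÷ 0.25 = 3.
Require 1.8ⁿ ≥ 3 ÷ (3/22) = 22.
1.8⁵ = 18.89568 falls short of 22 but 1.8⁶ = 531441/15625 reaches it, so n = 6.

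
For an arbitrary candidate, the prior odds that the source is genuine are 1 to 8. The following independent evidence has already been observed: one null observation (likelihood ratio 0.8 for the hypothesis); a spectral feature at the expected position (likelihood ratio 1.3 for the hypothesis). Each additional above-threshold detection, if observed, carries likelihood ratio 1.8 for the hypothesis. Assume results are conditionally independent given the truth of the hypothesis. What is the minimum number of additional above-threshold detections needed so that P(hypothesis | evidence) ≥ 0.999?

Prior odds = 0.125.
Combined Bayes factor of the evidence already in hand = 0.8 × 1.3 = 1.04.
Odds after that evidence = 0.125 × 1.04 = 0.13.
Target odds = 0.999/0.001 = 999.
Need 1.8ⁿ ≥ 999 ÷ 0.13 = 99900/13.
1.8¹⁵ ≈6746.64 falls short of 99900/13 but 1.8¹⁶ ≈12144 reaches it, so n = 16.

16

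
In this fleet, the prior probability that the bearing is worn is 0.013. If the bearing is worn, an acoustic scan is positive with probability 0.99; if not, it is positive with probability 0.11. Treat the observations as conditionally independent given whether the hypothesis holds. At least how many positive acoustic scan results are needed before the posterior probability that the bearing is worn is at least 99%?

Prior odds = 0.013/0.987 = 13/987.
Likelihood ratio of a positive = 0.99/0.11 = 9.
Target posterior odds = 0.99/0.01 = 99.
Require 9ⁿ ≥ 99 ÷ (13/987) = 97713/13.
9⁴ = 6561 falls short of 97713/13 but 9⁵ = 59049 reaches it, so n = 5.

5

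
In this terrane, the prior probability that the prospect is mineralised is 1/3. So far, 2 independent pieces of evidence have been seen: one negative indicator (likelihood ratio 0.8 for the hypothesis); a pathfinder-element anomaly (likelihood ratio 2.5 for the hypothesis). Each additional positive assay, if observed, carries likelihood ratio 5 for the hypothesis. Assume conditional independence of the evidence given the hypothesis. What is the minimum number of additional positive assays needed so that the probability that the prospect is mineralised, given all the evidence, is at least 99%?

Prior odds = (1/3)/(2/3) = 0.5.
Combined Bayes factor of the evidence already in hand = 0.8 × 2.5 = 2.
Odds after that evidence = 0.5 × 2 = 1.
Target odds = 0.99/0.01 = 99.
Need 5ⁿ ≥ 99 ÷ 1 = 99.
5² = 25 falls short of 99 but 5³ = 125 reaches it, so n = 3.

3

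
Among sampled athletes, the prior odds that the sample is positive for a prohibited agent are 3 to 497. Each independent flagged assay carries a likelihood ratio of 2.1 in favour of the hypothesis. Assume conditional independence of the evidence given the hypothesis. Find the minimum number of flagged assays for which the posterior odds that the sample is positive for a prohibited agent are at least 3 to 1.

Prior odds = 3/497.
Likelihood ratio per flagged assay = 2.1.
Target odds = 3.
Require 2.1ⁿ ≥ 3 ÷ (3/497) = 497.
2.1⁸ ≈378.229 falls short of 497 but 2.1⁹ ≈794.28 reaches it, so n = 9.

9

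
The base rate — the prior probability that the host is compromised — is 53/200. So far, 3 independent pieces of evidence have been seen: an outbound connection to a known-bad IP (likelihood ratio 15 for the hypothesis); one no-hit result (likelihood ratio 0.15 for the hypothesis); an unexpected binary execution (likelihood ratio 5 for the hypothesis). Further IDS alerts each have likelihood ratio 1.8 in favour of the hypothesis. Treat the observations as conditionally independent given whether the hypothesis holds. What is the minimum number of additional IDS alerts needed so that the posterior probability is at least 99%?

Prior odds = 0.265/0.735 = 53/147.
Combined Bayes factor of the evidence already in hand = 15 × 0.15 × 5 = 11.25.
Odds after that evidence = (53/147) × 11.25 = 795/196.
Target odds = 0.99/0.01 = 99.
Need 1.8ⁿ ≥ 99 ÷ (795/196) = 6468/265.
1.8⁵ = 18.89568 falls short of 6468/265 but 1.8⁶ = 531441/15625 reaches it, so n = 6.

6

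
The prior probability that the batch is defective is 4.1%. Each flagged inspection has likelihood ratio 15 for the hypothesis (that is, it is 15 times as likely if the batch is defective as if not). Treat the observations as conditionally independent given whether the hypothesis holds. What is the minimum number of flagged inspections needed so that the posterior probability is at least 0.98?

3

Prior odds: 0.041 ÷ 0.959 = 41/959.
Likelihood ratio per flagged inspection = 15.
Target odds: 0.98 ÷ 0.02 = 49.
Need (41/959) × 15ⁿ ≥ 49, i.e. 15ⁿ ≥ 46991/41.
15² = 225 falls short of 46991/41 but 15³ = 3375 reaches it, so n = 3.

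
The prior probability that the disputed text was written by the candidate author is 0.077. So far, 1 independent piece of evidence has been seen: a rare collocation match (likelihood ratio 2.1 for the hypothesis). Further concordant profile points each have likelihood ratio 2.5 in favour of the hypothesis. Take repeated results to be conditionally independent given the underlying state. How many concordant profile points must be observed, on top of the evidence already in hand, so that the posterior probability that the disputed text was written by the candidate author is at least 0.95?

Prior odds = 0.077/0.923 = 77/923.
Bayes factor of the evidence already in hand = 2.1.
Odds after that evidence = (77/923) × 2.1 = 1617/9230.
Target odds = 0.95/0.05 = 19.
Need 2.5ⁿ ≥ 19 ÷ (1617/9230) = 175370/1617.
2.5⁵ = 97.65625 falls short of 175370/1617 but 2.5⁶ = 244.140625 reaches it, so n = 6.

6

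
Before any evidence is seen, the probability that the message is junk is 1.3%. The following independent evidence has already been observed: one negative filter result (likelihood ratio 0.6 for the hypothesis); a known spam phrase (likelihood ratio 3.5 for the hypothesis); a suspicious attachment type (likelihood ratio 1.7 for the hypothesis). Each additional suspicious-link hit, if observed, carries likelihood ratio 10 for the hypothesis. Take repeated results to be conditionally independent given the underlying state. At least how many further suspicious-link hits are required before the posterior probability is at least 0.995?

4

Prior odds = 0.013/0.987 = 13/987.
Combined Bayes factor of the evidence already in hand = 0.6 × 3.5 × 1.7 = 3.57.
Odds after that evidence = (13/987) × 3.57 = 221/4700.
Target odds = 0.995/0.005 = 199.
Need 10ⁿ ≥ 199 ÷ (221/4700) = 935300/221.
10³ = 1000 falls short of 935300/221 but 10⁴ = 10000 reaches it, so n = 4.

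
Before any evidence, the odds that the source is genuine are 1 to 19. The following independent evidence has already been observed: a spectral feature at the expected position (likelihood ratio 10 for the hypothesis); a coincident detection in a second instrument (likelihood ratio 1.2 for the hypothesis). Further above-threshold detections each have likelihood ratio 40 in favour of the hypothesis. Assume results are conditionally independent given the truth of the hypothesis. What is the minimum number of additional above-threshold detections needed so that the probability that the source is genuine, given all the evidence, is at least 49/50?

Prior odds = 1/19.
Combined Bayes factor of the evidence already in hand = 10 × 1.2 = 12.
Odds after that evidence = (1/19) × 12 = 12/19.
Target odds = 0.98/0.02 = 49.
Need 40ⁿ ≥ 49 ÷ (12/19) = 931/12.
40¹ = 40 falls short of 931/12 but 40² = 1600 reaches it, so n = 2.

2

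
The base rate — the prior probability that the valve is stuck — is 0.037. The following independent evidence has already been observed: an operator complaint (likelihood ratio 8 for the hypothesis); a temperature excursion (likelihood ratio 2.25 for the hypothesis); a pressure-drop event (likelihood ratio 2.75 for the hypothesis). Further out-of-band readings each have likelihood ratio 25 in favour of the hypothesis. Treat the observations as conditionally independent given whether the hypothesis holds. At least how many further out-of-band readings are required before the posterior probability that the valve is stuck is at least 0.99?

2

Prior odds = 0.037/0.963 = 37/963.
Combined Bayes factor of the evidence already in hand = 8 × 2.25 × 2.75 = 49.5.
Odds after that evidence = (37/963) × 49.5 = 407/214.
Target odds = 0.99/0.01 = 99.
Need 25ⁿ ≥ 99 ÷ (407/214) = 1926/37.
25¹ = 25 falls short of 1926/37 but 25² = 625 reaches it, so n = 2.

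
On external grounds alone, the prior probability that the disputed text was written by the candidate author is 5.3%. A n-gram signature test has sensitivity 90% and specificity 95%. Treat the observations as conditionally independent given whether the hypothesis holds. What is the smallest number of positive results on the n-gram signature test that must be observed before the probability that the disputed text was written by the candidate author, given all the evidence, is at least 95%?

3

Prior odds = 0.053/0.947 = 53/947.
False-positive rate = 1 − 0.95 = 0.05; likelihood ratio of a positive = 0.9/0.05 = 18.
Target odds: 0.95 ÷ 0.05 = 19.
Need (53/947) × 18ⁿ ≥ 19, i.e. 18ⁿ ≥ 17993/53.
18² = 324 falls short of 17993/53 but 18³ = 5832 reaches it, so n = 3.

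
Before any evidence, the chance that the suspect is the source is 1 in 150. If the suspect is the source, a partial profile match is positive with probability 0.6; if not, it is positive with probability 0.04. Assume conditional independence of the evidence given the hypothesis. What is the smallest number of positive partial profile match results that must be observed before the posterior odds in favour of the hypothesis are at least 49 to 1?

Prior odds = (1/150)/(149/150) = 1/149.
Likelihood ratio of a positive = 0.6/0.04 = 15.
Target odds = 49.
Need (1/149) × 15ⁿ ≥ 49, i.e. 15ⁿ ≥ 7301.
15³ = 3375 falls short of 7301 but 15⁴ = 50625 reaches it, so n = 4.

4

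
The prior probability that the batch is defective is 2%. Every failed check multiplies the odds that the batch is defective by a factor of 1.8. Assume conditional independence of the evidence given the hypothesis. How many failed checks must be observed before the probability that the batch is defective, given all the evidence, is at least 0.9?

Prior odds = 0.02/0.98 = 1/49.
Likelihood ratio per failed check = 1.8.
Target posterior odds = 0.9/0.1 = 9.
Require 1.8ⁿ ≥ 9 ÷ (1/49) = 441.
1.8¹⁰ ≈357.047 falls short of 441 but 1.8¹¹ ≈642.684 reaches it, so n = 11.

11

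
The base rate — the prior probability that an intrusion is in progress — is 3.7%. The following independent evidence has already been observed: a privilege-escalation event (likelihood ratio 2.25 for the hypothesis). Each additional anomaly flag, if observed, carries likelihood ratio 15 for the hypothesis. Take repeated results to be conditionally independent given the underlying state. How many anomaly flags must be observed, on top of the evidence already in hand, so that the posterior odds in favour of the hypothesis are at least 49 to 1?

3

Prior odds = 0.037/0.963 = 37/963.
Bayes factor of the evidence already in hand = 2.25.
Odds after that evidence = (37/963) × 2.25 = 37/428.
Target odds = 49.
Need 15ⁿ ≥ 49 ÷ (37/428) = 20972/37.
15² = 225 falls short of 20972/37 but 15³ = 3375 reaches it, so n = 3.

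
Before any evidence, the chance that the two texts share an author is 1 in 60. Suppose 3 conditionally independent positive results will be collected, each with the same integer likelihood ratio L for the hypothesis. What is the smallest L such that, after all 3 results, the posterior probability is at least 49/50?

15

Prior odds = (1/60)/(59/60) = 1/59.
Target odds = 0.98/0.02 = 49.
Need L³ ≥ 49 ÷ (1/59) = 2891.
14³ = 2744 < 2891 ≤ 3375 = 15³, so L = 15.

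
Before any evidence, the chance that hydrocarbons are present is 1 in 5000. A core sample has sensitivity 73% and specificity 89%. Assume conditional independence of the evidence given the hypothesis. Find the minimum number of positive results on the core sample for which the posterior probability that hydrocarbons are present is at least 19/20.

Prior odds: 0.0002 ÷ 0.9998 = 1/4999.
False-positive rate = 1 − 0.89 = 0.11; likelihood ratio of a positive = 0.73/0.11 = 73/11.
Target odds: 0.95 ÷ 0.05 = 19.
Need (1/4999) × (73/11)ⁿ ≥ 19, i.e. (73/11)ⁿ ≥ 94981.
(73/11)⁶ ≈85424.2 falls short of 94981 but (73/11)⁷ ≈566906 reaches it, so n = 7.

7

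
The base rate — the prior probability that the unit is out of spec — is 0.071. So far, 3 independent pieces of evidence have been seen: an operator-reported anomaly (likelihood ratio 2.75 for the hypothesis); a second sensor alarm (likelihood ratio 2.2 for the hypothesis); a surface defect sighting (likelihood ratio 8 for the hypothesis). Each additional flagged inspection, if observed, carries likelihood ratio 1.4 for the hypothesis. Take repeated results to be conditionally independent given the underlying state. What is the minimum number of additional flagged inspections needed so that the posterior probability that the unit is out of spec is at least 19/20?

5

Prior odds = 0.071/0.929 = 71/929.
Combined Bayes factor of the evidence already in hand = 2.75 × 2.2 × 8 = 48.4.
Odds after that evidence = (71/929) × 48.4 = 17182/4645.
Target odds = 0.95/0.05 = 19.
Need 1.4ⁿ ≥ 19 ÷ (17182/4645) = 88255/17182.
1.4⁴ = 3.8416 falls short of 88255/17182 but 1.4⁵ = 5.37824 reaches it, so n = 5.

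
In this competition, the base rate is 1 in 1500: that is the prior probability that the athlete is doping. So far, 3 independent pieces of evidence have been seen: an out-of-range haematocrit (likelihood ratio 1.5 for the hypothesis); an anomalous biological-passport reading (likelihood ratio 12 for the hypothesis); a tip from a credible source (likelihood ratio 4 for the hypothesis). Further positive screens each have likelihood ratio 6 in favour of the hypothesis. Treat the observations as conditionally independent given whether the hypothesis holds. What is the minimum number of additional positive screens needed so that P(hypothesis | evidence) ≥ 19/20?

4

Prior odds = (1/1500)/(1499/1500) = 1/1499.
Combined Bayes factor of the evidence already in hand = 1.5 × 12 × 4 = 72.
Odds after that evidence = (1/1499) × 72 = 72/1499.
Target odds = 0.95/0.05 = 19.
Need 6ⁿ ≥ 19 ÷ (72/1499) = 28481/72.
6³ = 216 falls short of 28481/72 but 6⁴ = 1296 reaches it, so n = 4.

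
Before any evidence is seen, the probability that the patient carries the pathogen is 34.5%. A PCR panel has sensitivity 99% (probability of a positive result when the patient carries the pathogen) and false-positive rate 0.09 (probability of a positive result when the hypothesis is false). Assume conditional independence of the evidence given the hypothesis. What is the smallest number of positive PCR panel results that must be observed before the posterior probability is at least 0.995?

3

Prior odds: 0.345 ÷ 0.655 = 69/131.
Likelihood ratio of a positive result = 0.99/0.09 = 11.
Target posterior odds = 0.995/0.005 = 199.
Require 11ⁿ ≥ 199 ÷ (69/131) = 26069/69.
11² = 121 falls short of 26069/69 but 11³ = 1331 reaches it, so n = 3.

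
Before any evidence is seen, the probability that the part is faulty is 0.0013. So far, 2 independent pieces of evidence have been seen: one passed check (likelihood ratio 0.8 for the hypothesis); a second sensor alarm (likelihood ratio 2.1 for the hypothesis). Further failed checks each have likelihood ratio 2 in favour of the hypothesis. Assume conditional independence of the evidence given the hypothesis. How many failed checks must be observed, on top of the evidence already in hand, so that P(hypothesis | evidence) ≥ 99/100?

Prior odds = 0.0013/0.9987 = 13/9987.
Combined Bayes factor of the evidence already in hand = 0.8 × 2.1 = 1.68.
Odds after that evidence = (13/9987) × 1.68 = 182/83225.
Target odds = 0.99/0.01 = 99.
Need 2ⁿ ≥ 99 ÷ (182/83225) = 8239275/182.
2¹⁵ = 32768 falls short of 8239275/182 but 2¹⁶ = 65536 reaches it, so n = 16.

16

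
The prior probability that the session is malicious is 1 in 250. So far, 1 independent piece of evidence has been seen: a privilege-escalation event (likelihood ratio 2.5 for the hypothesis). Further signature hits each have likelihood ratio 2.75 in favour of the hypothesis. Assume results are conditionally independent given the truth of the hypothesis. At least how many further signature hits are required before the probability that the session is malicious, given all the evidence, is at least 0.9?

7

Prior odds = 0.004/0.996 = 1/249.
Bayes factor of the evidence already in hand = 2.5.
Odds after that evidence = (1/249) × 2.5 = 5/498.
Target odds = 0.9/0.1 = 9.
Need 2.75ⁿ ≥ 9 ÷ (5/498) = 896.4.
2.75⁶ = 1771561/4096 falls short of 896.4 but 2.75⁷ = 19487171/16384 reaches it, so n = 7.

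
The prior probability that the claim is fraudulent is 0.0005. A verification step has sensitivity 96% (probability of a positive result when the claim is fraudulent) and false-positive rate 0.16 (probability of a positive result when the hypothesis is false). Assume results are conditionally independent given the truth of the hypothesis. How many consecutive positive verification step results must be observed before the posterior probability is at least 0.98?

Prior odds = 0.0005/0.9995 = 1/1999.
Likelihood ratio of a positive result = 0.96/0.16 = 6.
Target posterior odds = 0.98/0.02 = 49.
Require 6ⁿ ≥ 49 ÷ (1/1999) = 97951.
6⁶ = 46656 falls short of 97951 but 6⁷ = 279936 reaches it, so n = 7.

7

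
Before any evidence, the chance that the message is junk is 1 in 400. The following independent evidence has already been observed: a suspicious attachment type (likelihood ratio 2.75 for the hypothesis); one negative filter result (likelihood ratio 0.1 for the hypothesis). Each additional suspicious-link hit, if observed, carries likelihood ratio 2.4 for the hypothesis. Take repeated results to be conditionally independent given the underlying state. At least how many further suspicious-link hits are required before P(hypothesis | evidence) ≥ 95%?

12

Prior odds = 0.0025/0.9975 = 1/399.
Combined Bayes factor of the evidence already in hand = 2.75 × 0.1 = 0.275.
Odds after that evidence = (1/399) × 0.275 = 11/15960.
Target odds = 0.95/0.05 = 19.
Need 2.4ⁿ ≥ 19 ÷ (11/15960) = 303240/11.
2.4¹¹ ≈15216.8 falls short of 303240/11 but 2.4¹² ≈36520.3 reaches it, so n = 12.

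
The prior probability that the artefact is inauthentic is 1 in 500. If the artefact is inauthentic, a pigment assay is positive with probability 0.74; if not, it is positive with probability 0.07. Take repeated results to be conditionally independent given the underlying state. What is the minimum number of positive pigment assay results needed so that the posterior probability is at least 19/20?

4

Prior odds: 0.002 ÷ 0.998 = 1/499.
Likelihood ratio of a positive = 0.74/0.07 = 74/7.
Target odds: 0.95 ÷ 0.05 = 19.
Need (1/499) × (74/7)ⁿ ≥ 19, i.e. (74/7)ⁿ ≥ 9481.
(74/7)³ = 405224/343 falls short of 9481 but (74/7)⁴ = 29986576/2401 reaches it, so n = 4.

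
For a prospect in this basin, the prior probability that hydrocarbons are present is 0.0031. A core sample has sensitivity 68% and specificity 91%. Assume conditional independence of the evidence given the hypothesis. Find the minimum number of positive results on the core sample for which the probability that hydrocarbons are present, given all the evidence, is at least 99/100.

6

Prior odds: 0.0031 ÷ 0.9969 = 31/9969.
False-positive rate = 1 − 0.91 = 0.09; likelihood ratio of a positive = 0.68/0.09 = 68/9.
Target posterior odds = 0.99/0.01 = 99.
Require (68/9)ⁿ ≥ 99 ÷ (31/9969) = 986931/31.
(68/9)⁵ ≈24622.5 falls short of 986931/31 but (68/9)⁶ ≈186037 reaches it, so n = 6.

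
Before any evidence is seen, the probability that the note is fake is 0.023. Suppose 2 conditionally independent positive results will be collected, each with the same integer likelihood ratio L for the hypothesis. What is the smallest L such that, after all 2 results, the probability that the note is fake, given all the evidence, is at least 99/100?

Prior odds = 0.023/0.977 = 23/977.
Target odds = 0.99/0.01 = 99.
Need L² ≥ 99 ÷ (23/977) = 96723/23.
64² = 4096 < 96723/23 ≤ 4225 = 65², so L = 65.

65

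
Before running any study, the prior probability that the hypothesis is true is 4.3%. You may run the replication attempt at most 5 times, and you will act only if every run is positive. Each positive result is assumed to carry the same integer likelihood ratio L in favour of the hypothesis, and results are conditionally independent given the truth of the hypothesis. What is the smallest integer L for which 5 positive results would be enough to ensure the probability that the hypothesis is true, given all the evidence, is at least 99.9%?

Prior odds = 0.043/0.957 = 43/957.
Target odds = 0.999/0.001 = 999.
Need L⁵ ≥ 999 ÷ (43/957) = 956043/43.
7⁵ = 16807 < 956043/43 ≤ 32768 = 8⁵, so L = 8.

8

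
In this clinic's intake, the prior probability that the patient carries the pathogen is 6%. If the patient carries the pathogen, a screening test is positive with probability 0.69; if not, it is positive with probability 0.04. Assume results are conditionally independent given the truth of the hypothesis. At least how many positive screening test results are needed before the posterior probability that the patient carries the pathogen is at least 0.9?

2

Prior odds = 0.06/0.94 = 3/47.
Likelihood ratio of a positive = 0.69/0.04 = 17.25.
Target odds: 0.9 ÷ 0.1 = 9.
Need (3/47) × 17.25ⁿ ≥ 9, i.e. 17.25ⁿ ≥ 141.
17.25¹ = 17.25 falls short of 141 but 17.25² = 297.5625 reaches it, so n = 2.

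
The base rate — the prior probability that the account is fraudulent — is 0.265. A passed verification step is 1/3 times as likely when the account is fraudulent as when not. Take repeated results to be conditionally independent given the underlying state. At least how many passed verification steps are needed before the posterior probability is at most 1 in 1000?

Prior odds = 0.265/0.735 = 53/147.
Likelihood ratio per passed verification step = 1/3.
Target posterior odds = 0.001/0.999 = 1/999.
Require (1/3)ⁿ ≤ 1/999 ÷ (53/147) = 49/17649.
(1/3)⁵ = 1/243 is still above 49/17649 but (1/3)⁶ = 1/729 is at or below it, so n = 6.

6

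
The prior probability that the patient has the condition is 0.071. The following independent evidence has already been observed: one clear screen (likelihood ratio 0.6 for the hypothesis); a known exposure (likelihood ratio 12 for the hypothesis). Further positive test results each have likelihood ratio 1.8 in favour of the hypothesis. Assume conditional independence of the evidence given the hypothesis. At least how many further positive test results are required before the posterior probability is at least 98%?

8

Prior odds = 0.071/0.929 = 71/929.
Combined Bayes factor of the evidence already in hand = 0.6 × 12 = 7.2.
Odds after that evidence = (71/929) × 7.2 = 2556/4645.
Target odds = 0.98/0.02 = 49.
Need 1.8ⁿ ≥ 49 ÷ (2556/4645) = 227605/2556.
1.8⁷ = 4782969/78125 falls short of 227605/2556 but 1.8⁸ = 43046721/390625 reaches it, so n = 8.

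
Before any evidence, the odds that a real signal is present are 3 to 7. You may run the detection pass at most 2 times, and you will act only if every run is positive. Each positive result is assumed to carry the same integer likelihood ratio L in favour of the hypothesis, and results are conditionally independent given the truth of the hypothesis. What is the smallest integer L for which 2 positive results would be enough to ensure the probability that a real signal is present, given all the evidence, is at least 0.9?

5

Prior odds = 3/7.
Target odds = 0.9/0.1 = 9.
Need L² ≥ 9 ÷ (3/7) = 21.
4² = 16 < 21 ≤ 25 = 5², so L = 5.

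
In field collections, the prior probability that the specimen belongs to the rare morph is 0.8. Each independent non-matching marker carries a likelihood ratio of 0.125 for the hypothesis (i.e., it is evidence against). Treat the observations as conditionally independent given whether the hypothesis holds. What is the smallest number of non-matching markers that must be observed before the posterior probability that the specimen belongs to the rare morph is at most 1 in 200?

Prior odds = 0.8/0.2 = 4.
Likelihood ratio per non-matching marker = 0.125.
Target posterior odds = 0.005/0.995 = 1/199.
Need 4 × 0.125ⁿ ≤ 1/199, i.e. 0.125ⁿ ≤ 1/796.
0.125³ = 0.001953125 is still above 1/796 but 0.125⁴ = 1/4096 is at or below it, so n = 4.

4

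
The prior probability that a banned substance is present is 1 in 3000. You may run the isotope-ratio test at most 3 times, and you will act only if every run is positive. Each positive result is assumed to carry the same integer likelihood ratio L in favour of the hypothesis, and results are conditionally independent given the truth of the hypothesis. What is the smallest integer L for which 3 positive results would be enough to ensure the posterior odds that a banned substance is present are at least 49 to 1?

53

Prior odds = (1/3000)/(2999/3000) = 1/2999.
Target odds = 49.
Need L³ ≥ 49 ÷ (1/2999) = 146951.
52³ = 140608 < 146951 ≤ 148877 = 53³, so L = 53.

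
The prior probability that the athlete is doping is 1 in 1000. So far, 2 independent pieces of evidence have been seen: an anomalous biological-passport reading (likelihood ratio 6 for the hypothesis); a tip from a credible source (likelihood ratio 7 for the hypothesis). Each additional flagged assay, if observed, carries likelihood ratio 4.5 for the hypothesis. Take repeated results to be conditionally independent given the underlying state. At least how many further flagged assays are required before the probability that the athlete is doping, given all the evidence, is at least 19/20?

5

Prior odds = 0.001/0.999 = 1/999.
Combined Bayes factor of the evidence already in hand = 6 × 7 = 42.
Odds after that evidence = (1/999) × 42 = 14/333.
Target odds = 0.95/0.05 = 19.
Need 4.5ⁿ ≥ 19 ÷ (14/333) = 6327/14.
4.5⁴ = 410.0625 falls short of 6327/14 but 4.5⁵ = 1845.28125 reaches it, so n = 5.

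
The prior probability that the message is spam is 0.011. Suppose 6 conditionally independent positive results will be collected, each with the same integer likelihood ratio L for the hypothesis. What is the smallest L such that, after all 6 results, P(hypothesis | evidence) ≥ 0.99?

5

Prior odds = 0.011/0.989 = 11/989.
Target odds = 0.99/0.01 = 99.
Need L⁶ ≥ 99 ÷ (11/989) = 8901.
4⁶ = 4096 < 8901 ≤ 15625 = 5⁶, so L = 5.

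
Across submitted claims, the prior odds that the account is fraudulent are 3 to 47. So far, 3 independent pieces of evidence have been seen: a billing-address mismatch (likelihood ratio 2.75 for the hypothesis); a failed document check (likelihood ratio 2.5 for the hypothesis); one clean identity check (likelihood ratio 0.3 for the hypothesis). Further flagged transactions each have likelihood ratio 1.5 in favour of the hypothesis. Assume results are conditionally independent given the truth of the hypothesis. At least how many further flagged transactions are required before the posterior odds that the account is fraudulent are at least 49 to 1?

15

Prior odds = 3/47.
Combined Bayes factor of the evidence already in hand = 2.75 × 2.5 × 0.3 = 2.0625.
Odds after that evidence = (3/47) × 2.0625 = 99/752.
Target odds = 49.
Need 1.5ⁿ ≥ 49 ÷ (99/752) = 36848/99.
1.5¹⁴ = 4782969/16384 falls short of 36848/99 but 1.5¹⁵ = 14348907/32768 reaches it, so n = 15.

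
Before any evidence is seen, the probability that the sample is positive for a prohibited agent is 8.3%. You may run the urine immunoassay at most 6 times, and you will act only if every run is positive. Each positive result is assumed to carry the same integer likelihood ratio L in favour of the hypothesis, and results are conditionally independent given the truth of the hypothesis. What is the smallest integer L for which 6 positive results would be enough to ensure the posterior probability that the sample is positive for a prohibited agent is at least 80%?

2

Prior odds = 0.083/0.917 = 83/917.
Target odds = 0.8/0.2 = 4.
Need L⁶ ≥ 4 ÷ (83/917) = 3668/83.
1⁶ = 1 < 3668/83 ≤ 64 = 2⁶, so L = 2.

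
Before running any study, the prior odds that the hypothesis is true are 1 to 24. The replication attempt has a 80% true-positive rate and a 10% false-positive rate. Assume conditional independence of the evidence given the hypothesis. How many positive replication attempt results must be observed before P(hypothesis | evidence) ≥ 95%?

Prior odds = 1/24.
Likelihood ratio of a positive result = 0.8/0.1 = 8.
Target posterior odds = 0.95/0.05 = 19.
Require 8ⁿ ≥ 19 ÷ (1/24) = 456.
8² = 64 falls short of 456 but 8³ = 512 reaches it, so n = 3.

3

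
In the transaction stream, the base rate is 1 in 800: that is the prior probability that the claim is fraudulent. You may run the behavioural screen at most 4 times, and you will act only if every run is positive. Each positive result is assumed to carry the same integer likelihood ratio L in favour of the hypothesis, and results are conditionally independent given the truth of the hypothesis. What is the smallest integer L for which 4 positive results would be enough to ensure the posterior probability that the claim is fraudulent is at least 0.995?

Prior odds = 0.00125/0.99875 = 1/799.
Target odds = 0.995/0.005 = 199.
Need L⁴ ≥ 199 ÷ (1/799) = 159001.
19⁴ = 130321 < 159001 ≤ 160000 = 20⁴, so L = 20.

20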